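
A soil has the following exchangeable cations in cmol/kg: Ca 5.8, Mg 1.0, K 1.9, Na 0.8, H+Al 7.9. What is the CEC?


Step 1: CEC = Ca + Mg + K + Na + (H+Al)
Step 2: CEC = 5.8 + 1.0 + 1.9 + 0.8 + 7.9
Step 3: CEC = 17.4 cmol/kg

17.4


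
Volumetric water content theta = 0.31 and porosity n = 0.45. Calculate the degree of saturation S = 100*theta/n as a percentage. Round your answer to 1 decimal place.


Step 1: S = 100 * theta_v / n
Step 2: S = 100 * 0.31 / 0.45
Step 3: S = 68.9%

68.9


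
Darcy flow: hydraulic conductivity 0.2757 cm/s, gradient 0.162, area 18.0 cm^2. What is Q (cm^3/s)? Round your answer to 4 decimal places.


Step 1: Apply Darcy's law: Q = K * i * A
Step 2: Q = 0.2757 * 0.162 * 18.0
Step 3: Q = 0.8039 cm^3/s

0.8039


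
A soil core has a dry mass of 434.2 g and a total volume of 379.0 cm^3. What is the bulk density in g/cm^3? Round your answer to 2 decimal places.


Step 1: Identify the formula: BD = dry mass / volume
Step 2: Substitute values: BD = 434.2 / 379.0
Step 3: BD = 1.15 g/cm^3

1.15


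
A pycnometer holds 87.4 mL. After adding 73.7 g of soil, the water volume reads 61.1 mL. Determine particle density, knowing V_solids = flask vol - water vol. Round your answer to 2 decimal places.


Step 1: Volume of solids = flask volume - water volume with soil
Step 2: V_solids = 87.4 - 61.1 = 26.3 mL
Step 3: Particle density = mass / V_solids = 73.7 / 26.3 = 2.8 g/cm^3

2.8


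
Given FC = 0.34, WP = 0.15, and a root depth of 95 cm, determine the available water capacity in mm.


Step 1: Available water = (FC - WP) * depth * 10
Step 2: AW = (0.34 - 0.15) * 95 * 10
Step 3: AW = 0.19 * 95 * 10
Step 4: AW = 180.5 mm

180.5


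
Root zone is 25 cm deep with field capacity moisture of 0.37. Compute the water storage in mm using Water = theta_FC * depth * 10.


Step 1: Water (mm) = theta_FC * depth (cm) * 10
Step 2: Water = 0.37 * 25 * 10
Step 3: Water = 92.5 mm

92.5


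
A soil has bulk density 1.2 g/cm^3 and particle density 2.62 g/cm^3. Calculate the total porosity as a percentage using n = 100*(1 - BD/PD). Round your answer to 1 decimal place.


Step 1: Formula: n = 100 * (1 - BD / PD)
Step 2: n = 100 * (1 - 1.2 / 2.62)
Step 3: n = 100 * (1 - 0.45802)
Step 4: n = 54.2%

54.2


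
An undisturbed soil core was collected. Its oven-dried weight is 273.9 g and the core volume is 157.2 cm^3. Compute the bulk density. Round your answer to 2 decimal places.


Step 1: Identify the formula: BD = dry mass / volume
Step 2: Substitute values: BD = 273.9 / 157.2
Step 3: BD = 1.74 g/cm^3

1.74


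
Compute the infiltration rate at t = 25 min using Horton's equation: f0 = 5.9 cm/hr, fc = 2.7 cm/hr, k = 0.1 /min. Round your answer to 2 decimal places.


Step 1: f = fc + (f0 - fc) * exp(-k * t)
Step 2: exp(-0.1 * 25) = 0.082085
Step 3: f = 2.7 + (5.9 - 2.7) * 0.082085
Step 4: f = 2.7 + 3.2 * 0.082085
Step 5: f = 2.96 cm/hr

2.96


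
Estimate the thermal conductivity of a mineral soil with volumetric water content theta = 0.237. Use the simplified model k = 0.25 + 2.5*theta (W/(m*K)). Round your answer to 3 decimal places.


Step 1: k = 0.25 + 2.5 * theta
Step 2: k = 0.25 + 2.5 * 0.237
Step 3: k = 0.25 + 0.593
Step 4: k = 0.843 W/(m*K)

0.843


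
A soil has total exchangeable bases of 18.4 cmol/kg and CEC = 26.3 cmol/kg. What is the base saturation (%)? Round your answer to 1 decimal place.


Step 1: BS = 100 * (sum of bases) / CEC
Step 2: BS = 100 * 18.4 / 26.3
Step 3: BS = 70.0%

70.0


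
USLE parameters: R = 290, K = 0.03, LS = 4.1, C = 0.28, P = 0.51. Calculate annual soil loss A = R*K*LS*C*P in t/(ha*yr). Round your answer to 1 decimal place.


Step 1: A = R * K * LS * C * P
Step 2: R * K = 290 * 0.03 = 8.7
Step 3: (R*K) * LS = 8.7 * 4.1 = 35.67
Step 4: * C * P = 35.67 * 0.28 * 0.51 = 5.1
Step 5: A = 5.1 t/(ha*yr)

5.1


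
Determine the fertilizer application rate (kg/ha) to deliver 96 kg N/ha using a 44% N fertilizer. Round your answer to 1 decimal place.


Step 1: Fertilizer rate = target N / (N content / 100)
Step 2: Rate = 96 / (44 / 100)
Step 3: Rate = 96 / 0.44
Step 4: Rate = 218.2 kg/ha

218.2


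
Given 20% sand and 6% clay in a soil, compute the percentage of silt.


Step 1: sand + silt + clay = 100%
Step 2: silt = 100 - sand - clay
Step 3: silt = 100 - 20 - 6
Step 4: silt = 74%

74


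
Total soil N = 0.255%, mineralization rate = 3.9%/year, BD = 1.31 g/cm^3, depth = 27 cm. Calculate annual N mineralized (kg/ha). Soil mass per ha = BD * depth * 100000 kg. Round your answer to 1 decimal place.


Step 1: Soil mass per ha = BD * depth * 100000 = 1.31 * 27 * 100000 = 3537000 kg
Step 2: Total N pool = soil mass * N%/100 = 3537000 * 0.255/100 = 9019.35 kg/ha
Step 3: N mineralized = N pool * rate%/100 = 9019.35 * 3.9/100 = 351.8 kg/ha/yr

351.8


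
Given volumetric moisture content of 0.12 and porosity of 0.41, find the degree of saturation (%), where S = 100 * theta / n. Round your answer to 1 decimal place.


Step 1: S = 100 * theta_v / n
Step 2: S = 100 * 0.12 / 0.41
Step 3: S = 29.3%

29.3


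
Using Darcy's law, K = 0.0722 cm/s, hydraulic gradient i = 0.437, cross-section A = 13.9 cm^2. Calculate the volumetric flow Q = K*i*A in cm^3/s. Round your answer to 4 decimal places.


Step 1: Apply Darcy's law: Q = K * i * A
Step 2: Q = 0.0722 * 0.437 * 13.9
Step 3: Q = 0.4386 cm^3/s

0.4386


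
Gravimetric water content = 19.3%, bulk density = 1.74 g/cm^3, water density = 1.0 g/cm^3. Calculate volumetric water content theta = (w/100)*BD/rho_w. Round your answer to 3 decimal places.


Step 1: theta = (w / 100) * BD / rho_w
Step 2: theta = (19.3 / 100) * 1.74 / 1.0
Step 3: theta = 0.193 * 1.74
Step 4: theta = 0.336

0.336


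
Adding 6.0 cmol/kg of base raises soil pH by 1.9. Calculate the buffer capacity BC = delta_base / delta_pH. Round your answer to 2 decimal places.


Step 1: BC = change in base / change in pH
Step 2: BC = 6.0 / 1.9
Step 3: BC = 3.16 cmol/(kg*pH unit)

3.16


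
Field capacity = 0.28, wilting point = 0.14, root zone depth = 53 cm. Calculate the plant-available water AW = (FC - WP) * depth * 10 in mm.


Step 1: Available water = (FC - WP) * depth * 10
Step 2: AW = (0.28 - 0.14) * 53 * 10
Step 3: AW = 0.14 * 53 * 10
Step 4: AW = 74.2 mm

74.2


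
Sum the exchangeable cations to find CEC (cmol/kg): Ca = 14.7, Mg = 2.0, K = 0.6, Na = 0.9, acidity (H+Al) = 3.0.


Step 1: CEC = Ca + Mg + K + Na + (H+Al)
Step 2: CEC = 14.7 + 2.0 + 0.6 + 0.9 + 3.0
Step 3: CEC = 21.2 cmol/kg

21.2


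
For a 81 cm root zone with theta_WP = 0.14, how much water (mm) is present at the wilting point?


Step 1: Water (mm) = theta_WP * depth * 10
Step 2: Water = 0.14 * 81 * 10
Step 3: Water = 113.4 mm

113.4


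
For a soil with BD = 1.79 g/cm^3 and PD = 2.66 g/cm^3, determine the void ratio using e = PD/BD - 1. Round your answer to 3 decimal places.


Step 1: e = PD / BD - 1
Step 2: e = 2.66 / 1.79 - 1
Step 3: e = 1.48603 - 1
Step 4: e = 0.486

0.486


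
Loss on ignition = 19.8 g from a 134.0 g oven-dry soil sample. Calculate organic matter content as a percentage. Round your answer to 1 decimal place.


Step 1: OM% = 100 * LOI / sample mass
Step 2: OM = 100 * 19.8 / 134.0
Step 3: OM = 14.8%

14.8


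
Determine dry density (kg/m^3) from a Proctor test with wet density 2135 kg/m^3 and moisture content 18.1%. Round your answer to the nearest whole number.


Step 1: Dry density = wet density / (1 + w/100)
Step 2: Dry density = 2135 / (1 + 18.1/100)
Step 3: Dry density = 2135 / 1.181
Step 4: Dry density = 1808 kg/m^3

1808


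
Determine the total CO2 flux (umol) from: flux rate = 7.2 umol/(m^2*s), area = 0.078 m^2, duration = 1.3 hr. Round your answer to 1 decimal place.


Step 1: Convert time to seconds: 1.3 hr * 3600 = 4680.0 s
Step 2: Total = flux * area * time_s
Step 3: Total = 7.2 * 0.078 * 4680.0
Step 4: Total = 2628.3 umol

2628.3


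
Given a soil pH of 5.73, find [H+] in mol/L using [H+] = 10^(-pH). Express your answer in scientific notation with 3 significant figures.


Step 1: [H+] = 10^(-pH)
Step 2: [H+] = 10^(-5.73)
Step 3: [H+] = 1.86e-06 mol/L

1.86e-06


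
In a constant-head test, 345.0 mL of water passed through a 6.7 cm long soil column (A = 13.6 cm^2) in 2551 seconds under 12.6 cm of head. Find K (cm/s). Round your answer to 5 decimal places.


Step 1: K = Q * L / (A * t * h)
Step 2: Numerator = 345.0 * 6.7 = 2311.5
Step 3: Denominator = 13.6 * 2551 * 12.6 = 437139.36
Step 4: K = 2311.5 / 437139.36 = 0.00529 cm/s

0.00529


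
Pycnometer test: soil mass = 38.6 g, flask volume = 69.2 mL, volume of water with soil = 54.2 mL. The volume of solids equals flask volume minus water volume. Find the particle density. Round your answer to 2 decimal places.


Step 1: Volume of solids = flask volume - water volume with soil
Step 2: V_solids = 69.2 - 54.2 = 15.0 mL
Step 3: Particle density = mass / V_solids = 38.6 / 15.0 = 2.57 g/cm^3

2.57


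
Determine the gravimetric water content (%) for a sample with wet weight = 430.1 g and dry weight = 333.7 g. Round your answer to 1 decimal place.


Step 1: Water mass = wet - dry = 430.1 - 333.7 = 96.4 g
Step 2: w = 100 * water mass / dry mass
Step 3: w = 100 * 96.4 / 333.7 = 28.9%

28.9


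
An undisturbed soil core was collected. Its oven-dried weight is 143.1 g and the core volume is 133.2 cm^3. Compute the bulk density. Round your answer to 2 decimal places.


Step 1: Identify the formula: BD = dry mass / volume
Step 2: Substitute values: BD = 143.1 / 133.2
Step 3: BD = 1.07 g/cm^3

1.07


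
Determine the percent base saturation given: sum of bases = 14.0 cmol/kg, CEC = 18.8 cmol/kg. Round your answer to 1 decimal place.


Step 1: BS = 100 * (sum of bases) / CEC
Step 2: BS = 100 * 14.0 / 18.8
Step 3: BS = 74.5%

74.5


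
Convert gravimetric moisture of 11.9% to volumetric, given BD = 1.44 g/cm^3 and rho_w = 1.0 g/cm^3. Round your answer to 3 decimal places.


Step 1: theta = (w / 100) * BD / rho_w
Step 2: theta = (11.9 / 100) * 1.44 / 1.0
Step 3: theta = 0.119 * 1.44
Step 4: theta = 0.171

0.171


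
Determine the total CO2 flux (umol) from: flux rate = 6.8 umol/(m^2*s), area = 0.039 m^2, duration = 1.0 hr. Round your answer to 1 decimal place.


Step 1: Convert time to seconds: 1.0 hr * 3600 = 3600.0 s
Step 2: Total = flux * area * time_s
Step 3: Total = 6.8 * 0.039 * 3600.0
Step 4: Total = 954.7 umol

954.7


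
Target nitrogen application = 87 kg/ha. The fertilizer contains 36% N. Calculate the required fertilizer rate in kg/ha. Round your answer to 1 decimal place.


Step 1: Fertilizer rate = target N / (N content / 100)
Step 2: Rate = 87 / (36 / 100)
Step 3: Rate = 87 / 0.36
Step 4: Rate = 241.7 kg/ha

241.7


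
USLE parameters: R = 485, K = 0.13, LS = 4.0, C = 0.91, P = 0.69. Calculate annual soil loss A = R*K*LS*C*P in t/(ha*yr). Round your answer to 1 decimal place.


Step 1: A = R * K * LS * C * P
Step 2: R * K = 485 * 0.13 = 63.05
Step 3: (R*K) * LS = 63.05 * 4.0 = 252.2
Step 4: * C * P = 252.2 * 0.91 * 0.69 = 158.4
Step 5: A = 158.4 t/(ha*yr)

158.4


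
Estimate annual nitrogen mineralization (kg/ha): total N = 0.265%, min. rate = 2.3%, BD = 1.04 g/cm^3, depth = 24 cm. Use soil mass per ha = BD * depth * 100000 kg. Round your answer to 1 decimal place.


Step 1: Soil mass per ha = BD * depth * 100000 = 1.04 * 24 * 100000 = 2496000 kg
Step 2: Total N pool = soil mass * N%/100 = 2496000 * 0.265/100 = 6614.4 kg/ha
Step 3: N mineralized = N pool * rate%/100 = 6614.4 * 2.3/100 = 152.1 kg/ha/yr

152.1


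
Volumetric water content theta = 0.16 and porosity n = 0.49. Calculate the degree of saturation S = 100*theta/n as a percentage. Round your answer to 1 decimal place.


Step 1: S = 100 * theta_v / n
Step 2: S = 100 * 0.16 / 0.49
Step 3: S = 32.7%

32.7


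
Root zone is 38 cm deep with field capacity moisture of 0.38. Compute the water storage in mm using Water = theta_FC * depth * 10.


Step 1: Water (mm) = theta_FC * depth (cm) * 10
Step 2: Water = 0.38 * 38 * 10
Step 3: Water = 144.4 mm

144.4


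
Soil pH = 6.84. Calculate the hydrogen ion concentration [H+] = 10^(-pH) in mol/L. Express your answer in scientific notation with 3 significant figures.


Step 1: [H+] = 10^(-pH)
Step 2: [H+] = 10^(-6.84)
Step 3: [H+] = 1.45e-07 mol/L

1.45e-07


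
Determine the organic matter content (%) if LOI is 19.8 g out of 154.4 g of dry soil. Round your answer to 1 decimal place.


Step 1: OM% = 100 * LOI / sample mass
Step 2: OM = 100 * 19.8 / 154.4
Step 3: OM = 12.8%

12.8


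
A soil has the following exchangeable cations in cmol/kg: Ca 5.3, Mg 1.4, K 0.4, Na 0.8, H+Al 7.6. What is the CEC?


Step 1: CEC = Ca + Mg + K + Na + (H+Al)
Step 2: CEC = 5.3 + 1.4 + 0.4 + 0.8 + 7.6
Step 3: CEC = 15.5 cmol/kg

15.5


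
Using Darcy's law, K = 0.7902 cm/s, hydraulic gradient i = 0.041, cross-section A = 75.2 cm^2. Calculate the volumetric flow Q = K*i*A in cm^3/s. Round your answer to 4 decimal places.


Step 1: Apply Darcy's law: Q = K * i * A
Step 2: Q = 0.7902 * 0.041 * 75.2
Step 3: Q = 2.4363 cm^3/s

2.4363


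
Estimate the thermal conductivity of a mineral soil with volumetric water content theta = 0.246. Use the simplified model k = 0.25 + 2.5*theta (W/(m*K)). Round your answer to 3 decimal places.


Step 1: k = 0.25 + 2.5 * theta
Step 2: k = 0.25 + 2.5 * 0.246
Step 3: k = 0.25 + 0.615
Step 4: k = 0.865 W/(m*K)

0.865


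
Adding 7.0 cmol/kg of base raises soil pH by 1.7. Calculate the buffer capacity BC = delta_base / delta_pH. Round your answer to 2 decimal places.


Step 1: BC = change in base / change in pH
Step 2: BC = 7.0 / 1.7
Step 3: BC = 4.12 cmol/(kg*pH unit)

4.12


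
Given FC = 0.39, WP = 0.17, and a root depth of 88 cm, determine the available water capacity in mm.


Step 1: Available water = (FC - WP) * depth * 10
Step 2: AW = (0.39 - 0.17) * 88 * 10
Step 3: AW = 0.22 * 88 * 10
Step 4: AW = 193.6 mm

193.6


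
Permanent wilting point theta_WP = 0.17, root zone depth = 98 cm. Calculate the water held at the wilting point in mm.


Step 1: Water (mm) = theta_WP * depth * 10
Step 2: Water = 0.17 * 98 * 10
Step 3: Water = 166.6 mm

166.6


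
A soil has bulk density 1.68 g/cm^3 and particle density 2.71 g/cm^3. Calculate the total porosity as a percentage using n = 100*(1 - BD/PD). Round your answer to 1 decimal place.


Step 1: Formula: n = 100 * (1 - BD / PD)
Step 2: n = 100 * (1 - 1.68 / 2.71)
Step 3: n = 100 * (1 - 0.61993)
Step 4: n = 38.0%

38.0


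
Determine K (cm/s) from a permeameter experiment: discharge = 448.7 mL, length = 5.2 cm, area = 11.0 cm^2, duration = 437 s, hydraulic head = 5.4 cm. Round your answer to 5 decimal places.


Step 1: K = Q * L / (A * t * h)
Step 2: Numerator = 448.7 * 5.2 = 2333.24
Step 3: Denominator = 11.0 * 437 * 5.4 = 25957.8
Step 4: K = 2333.24 / 25957.8 = 0.08989 cm/s

0.08989


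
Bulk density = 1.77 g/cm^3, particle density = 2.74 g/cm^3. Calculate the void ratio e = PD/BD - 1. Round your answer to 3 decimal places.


Step 1: e = PD / BD - 1
Step 2: e = 2.74 / 1.77 - 1
Step 3: e = 1.54802 - 1
Step 4: e = 0.548

0.548


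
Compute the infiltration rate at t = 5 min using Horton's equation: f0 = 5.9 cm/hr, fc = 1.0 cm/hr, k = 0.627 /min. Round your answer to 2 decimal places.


Step 1: f = fc + (f0 - fc) * exp(-k * t)
Step 2: exp(-0.627 * 5) = 0.0435
Step 3: f = 1.0 + (5.9 - 1.0) * 0.0435
Step 4: f = 1.0 + 4.9 * 0.0435
Step 5: f = 1.21 cm/hr

1.21


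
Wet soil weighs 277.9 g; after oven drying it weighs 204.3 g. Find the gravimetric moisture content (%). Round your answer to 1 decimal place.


Step 1: Water mass = wet - dry = 277.9 - 204.3 = 73.6 g
Step 2: w = 100 * water mass / dry mass
Step 3: w = 100 * 73.6 / 204.3 = 36.0%

36.0


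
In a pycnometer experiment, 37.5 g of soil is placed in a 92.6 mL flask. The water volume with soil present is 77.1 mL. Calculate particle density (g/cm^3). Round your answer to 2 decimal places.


Step 1: Volume of solids = flask volume - water volume with soil
Step 2: V_solids = 92.6 - 77.1 = 15.5 mL
Step 3: Particle density = mass / V_solids = 37.5 / 15.5 = 2.42 g/cm^3

2.42


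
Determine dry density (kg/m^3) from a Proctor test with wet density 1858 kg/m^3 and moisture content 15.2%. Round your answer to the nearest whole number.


Step 1: Dry density = wet density / (1 + w/100)
Step 2: Dry density = 1858 / (1 + 15.2/100)
Step 3: Dry density = 1858 / 1.152
Step 4: Dry density = 1613 kg/m^3

1613


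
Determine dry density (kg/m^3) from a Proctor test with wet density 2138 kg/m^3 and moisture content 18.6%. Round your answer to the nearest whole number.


Step 1: Dry density = wet density / (1 + w/100)
Step 2: Dry density = 2138 / (1 + 18.6/100)
Step 3: Dry density = 2138 / 1.186
Step 4: Dry density = 1803 kg/m^3

1803


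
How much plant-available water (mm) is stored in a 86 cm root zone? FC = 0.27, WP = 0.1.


Step 1: Available water = (FC - WP) * depth * 10
Step 2: AW = (0.27 - 0.1) * 86 * 10
Step 3: AW = 0.17 * 86 * 10
Step 4: AW = 146.2 mm

146.2


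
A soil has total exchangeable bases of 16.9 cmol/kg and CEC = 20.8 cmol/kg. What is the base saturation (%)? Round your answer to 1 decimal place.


Step 1: BS = 100 * (sum of bases) / CEC
Step 2: BS = 100 * 16.9 / 20.8
Step 3: BS = 81.3%

81.3


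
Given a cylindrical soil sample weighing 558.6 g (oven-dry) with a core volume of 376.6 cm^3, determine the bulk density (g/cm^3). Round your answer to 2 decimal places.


Step 1: Identify the formula: BD = dry mass / volume
Step 2: Substitute values: BD = 558.6 / 376.6
Step 3: BD = 1.48 g/cm^3

1.48


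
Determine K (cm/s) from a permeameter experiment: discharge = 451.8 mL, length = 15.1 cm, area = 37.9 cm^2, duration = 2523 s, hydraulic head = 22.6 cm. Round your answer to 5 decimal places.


Step 1: K = Q * L / (A * t * h)
Step 2: Numerator = 451.8 * 15.1 = 6822.18
Step 3: Denominator = 37.9 * 2523 * 22.6 = 2161050.42
Step 4: K = 6822.18 / 2161050.42 = 0.00316 cm/s

0.00316


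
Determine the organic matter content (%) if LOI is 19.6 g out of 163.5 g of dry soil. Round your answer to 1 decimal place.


Step 1: OM% = 100 * LOI / sample mass
Step 2: OM = 100 * 19.6 / 163.5
Step 3: OM = 12.0%

12.0


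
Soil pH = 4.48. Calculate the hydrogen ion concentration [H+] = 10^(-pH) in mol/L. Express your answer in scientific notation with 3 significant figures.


Step 1: [H+] = 10^(-pH)
Step 2: [H+] = 10^(-4.48)
Step 3: [H+] = 3.31e-05 mol/L

3.31e-05


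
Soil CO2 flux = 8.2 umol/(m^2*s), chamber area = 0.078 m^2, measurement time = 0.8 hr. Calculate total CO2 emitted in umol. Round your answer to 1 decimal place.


Step 1: Convert time to seconds: 0.8 hr * 3600 = 2880.0 s
Step 2: Total = flux * area * time_s
Step 3: Total = 8.2 * 0.078 * 2880.0
Step 4: Total = 1842.0 umol

1842.0


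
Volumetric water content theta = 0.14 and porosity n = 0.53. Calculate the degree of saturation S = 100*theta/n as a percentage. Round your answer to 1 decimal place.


Step 1: S = 100 * theta_v / n
Step 2: S = 100 * 0.14 / 0.53
Step 3: S = 26.4%

26.4


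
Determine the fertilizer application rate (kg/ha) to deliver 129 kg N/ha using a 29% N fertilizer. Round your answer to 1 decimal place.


Step 1: Fertilizer rate = target N / (N content / 100)
Step 2: Rate = 129 / (29 / 100)
Step 3: Rate = 129 / 0.29
Step 4: Rate = 444.8 kg/ha

444.8


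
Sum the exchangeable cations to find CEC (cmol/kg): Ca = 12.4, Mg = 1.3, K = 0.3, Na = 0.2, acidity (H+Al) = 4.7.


Step 1: CEC = Ca + Mg + K + Na + (H+Al)
Step 2: CEC = 12.4 + 1.3 + 0.3 + 0.2 + 4.7
Step 3: CEC = 18.9 cmol/kg

18.9


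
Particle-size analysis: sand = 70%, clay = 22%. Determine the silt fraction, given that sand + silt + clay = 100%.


Step 1: sand + silt + clay = 100%
Step 2: silt = 100 - sand - clay
Step 3: silt = 100 - 70 - 22
Step 4: silt = 8%

8


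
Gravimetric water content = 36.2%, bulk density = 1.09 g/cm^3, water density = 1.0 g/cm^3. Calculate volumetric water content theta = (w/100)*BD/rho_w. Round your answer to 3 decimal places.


Step 1: theta = (w / 100) * BD / rho_w
Step 2: theta = (36.2 / 100) * 1.09 / 1.0
Step 3: theta = 0.362 * 1.09
Step 4: theta = 0.395

0.395


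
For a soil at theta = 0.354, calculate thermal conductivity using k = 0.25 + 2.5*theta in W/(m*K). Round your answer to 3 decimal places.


Step 1: k = 0.25 + 2.5 * theta
Step 2: k = 0.25 + 2.5 * 0.354
Step 3: k = 0.25 + 0.885
Step 4: k = 1.135 W/(m*K)

1.135


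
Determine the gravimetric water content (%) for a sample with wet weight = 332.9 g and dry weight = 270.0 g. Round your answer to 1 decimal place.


Step 1: Water mass = wet - dry = 332.9 - 270.0 = 62.9 g
Step 2: w = 100 * water mass / dry mass
Step 3: w = 100 * 62.9 / 270.0 = 23.3%

23.3


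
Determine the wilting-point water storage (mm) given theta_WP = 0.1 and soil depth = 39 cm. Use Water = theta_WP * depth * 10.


Step 1: Water (mm) = theta_WP * depth * 10
Step 2: Water = 0.1 * 39 * 10
Step 3: Water = 39.0 mm

39.0


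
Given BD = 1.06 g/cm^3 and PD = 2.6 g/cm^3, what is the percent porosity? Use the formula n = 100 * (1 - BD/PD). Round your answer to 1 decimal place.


Step 1: Formula: n = 100 * (1 - BD / PD)
Step 2: n = 100 * (1 - 1.06 / 2.6)
Step 3: n = 100 * (1 - 0.40769)
Step 4: n = 59.2%

59.2


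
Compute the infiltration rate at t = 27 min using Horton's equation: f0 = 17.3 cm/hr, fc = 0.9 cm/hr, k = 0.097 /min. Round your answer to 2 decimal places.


Step 1: f = fc + (f0 - fc) * exp(-k * t)
Step 2: exp(-0.097 * 27) = 0.072876
Step 3: f = 0.9 + (17.3 - 0.9) * 0.072876
Step 4: f = 0.9 + 16.4 * 0.072876
Step 5: f = 2.1 cm/hr

2.1


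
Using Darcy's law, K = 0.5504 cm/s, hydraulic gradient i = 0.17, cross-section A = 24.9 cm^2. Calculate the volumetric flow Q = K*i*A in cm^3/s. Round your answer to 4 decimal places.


Step 1: Apply Darcy's law: Q = K * i * A
Step 2: Q = 0.5504 * 0.17 * 24.9
Step 3: Q = 2.3298 cm^3/s

2.3298


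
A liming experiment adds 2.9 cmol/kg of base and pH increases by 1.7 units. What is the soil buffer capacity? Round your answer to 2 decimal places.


Step 1: BC = change in base / change in pH
Step 2: BC = 2.9 / 1.7
Step 3: BC = 1.71 cmol/(kg*pH unit)

1.71


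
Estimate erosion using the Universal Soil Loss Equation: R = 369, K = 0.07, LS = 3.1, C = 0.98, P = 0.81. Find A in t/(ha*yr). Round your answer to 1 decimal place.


Step 1: A = R * K * LS * C * P
Step 2: R * K = 369 * 0.07 = 25.83
Step 3: (R*K) * LS = 25.83 * 3.1 = 80.073
Step 4: * C * P = 80.073 * 0.98 * 0.81 = 63.6
Step 5: A = 63.6 t/(ha*yr)

63.6


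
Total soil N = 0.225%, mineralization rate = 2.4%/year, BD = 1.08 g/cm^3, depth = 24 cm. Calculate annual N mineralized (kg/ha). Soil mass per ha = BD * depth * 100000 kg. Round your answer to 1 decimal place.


Step 1: Soil mass per ha = BD * depth * 100000 = 1.08 * 24 * 100000 = 2592000 kg
Step 2: Total N pool = soil mass * N%/100 = 2592000 * 0.225/100 = 5832.0 kg/ha
Step 3: N mineralized = N pool * rate%/100 = 5832.0 * 2.4/100 = 140.0 kg/ha/yr

140.0


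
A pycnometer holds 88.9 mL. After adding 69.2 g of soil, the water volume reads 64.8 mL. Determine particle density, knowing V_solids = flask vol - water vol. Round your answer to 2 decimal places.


Step 1: Volume of solids = flask volume - water volume with soil
Step 2: V_solids = 88.9 - 64.8 = 24.1 mL
Step 3: Particle density = mass / V_solids = 69.2 / 24.1 = 2.87 g/cm^3

2.87


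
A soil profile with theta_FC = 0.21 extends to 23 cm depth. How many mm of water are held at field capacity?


Step 1: Water (mm) = theta_FC * depth (cm) * 10
Step 2: Water = 0.21 * 23 * 10
Step 3: Water = 48.3 mm

48.3


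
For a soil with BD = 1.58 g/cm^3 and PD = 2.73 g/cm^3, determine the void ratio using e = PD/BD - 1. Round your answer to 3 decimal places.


Step 1: e = PD / BD - 1
Step 2: e = 2.73 / 1.58 - 1
Step 3: e = 1.72785 - 1
Step 4: e = 0.728

0.728


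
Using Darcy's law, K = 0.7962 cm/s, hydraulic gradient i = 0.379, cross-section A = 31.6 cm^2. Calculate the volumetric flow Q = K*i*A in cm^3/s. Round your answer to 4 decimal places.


Step 1: Apply Darcy's law: Q = K * i * A
Step 2: Q = 0.7962 * 0.379 * 31.6
Step 3: Q = 9.5356 cm^3/s

9.5356


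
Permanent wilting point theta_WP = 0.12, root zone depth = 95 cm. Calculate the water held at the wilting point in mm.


Step 1: Water (mm) = theta_WP * depth * 10
Step 2: Water = 0.12 * 95 * 10
Step 3: Water = 114.0 mm

114.0


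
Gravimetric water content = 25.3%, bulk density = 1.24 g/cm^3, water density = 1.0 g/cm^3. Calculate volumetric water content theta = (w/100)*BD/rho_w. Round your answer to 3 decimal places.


Step 1: theta = (w / 100) * BD / rho_w
Step 2: theta = (25.3 / 100) * 1.24 / 1.0
Step 3: theta = 0.253 * 1.24
Step 4: theta = 0.314

0.314


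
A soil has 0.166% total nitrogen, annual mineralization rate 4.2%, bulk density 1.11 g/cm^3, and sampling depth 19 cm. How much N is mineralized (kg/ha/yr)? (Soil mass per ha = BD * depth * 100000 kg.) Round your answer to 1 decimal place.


Step 1: Soil mass per ha = BD * depth * 100000 = 1.11 * 19 * 100000 = 2109000 kg
Step 2: Total N pool = soil mass * N%/100 = 2109000 * 0.166/100 = 3500.94 kg/ha
Step 3: N mineralized = N pool * rate%/100 = 3500.94 * 4.2/100 = 147.0 kg/ha/yr

147.0


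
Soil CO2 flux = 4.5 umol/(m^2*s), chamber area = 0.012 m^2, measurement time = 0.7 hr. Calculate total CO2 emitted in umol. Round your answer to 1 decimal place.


Step 1: Convert time to seconds: 0.7 hr * 3600 = 2520.0 s
Step 2: Total = flux * area * time_s
Step 3: Total = 4.5 * 0.012 * 2520.0
Step 4: Total = 136.1 umol

136.1


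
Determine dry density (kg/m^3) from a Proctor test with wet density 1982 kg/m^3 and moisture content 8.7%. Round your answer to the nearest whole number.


Step 1: Dry density = wet density / (1 + w/100)
Step 2: Dry density = 1982 / (1 + 8.7/100)
Step 3: Dry density = 1982 / 1.087
Step 4: Dry density = 1823 kg/m^3

1823


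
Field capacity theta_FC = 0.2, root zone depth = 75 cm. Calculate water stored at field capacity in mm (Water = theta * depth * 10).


Step 1: Water (mm) = theta_FC * depth (cm) * 10
Step 2: Water = 0.2 * 75 * 10
Step 3: Water = 150.0 mm

150.0


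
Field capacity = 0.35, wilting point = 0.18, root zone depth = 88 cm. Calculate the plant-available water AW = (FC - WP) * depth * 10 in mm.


Step 1: Available water = (FC - WP) * depth * 10
Step 2: AW = (0.35 - 0.18) * 88 * 10
Step 3: AW = 0.17 * 88 * 10
Step 4: AW = 149.6 mm

149.6


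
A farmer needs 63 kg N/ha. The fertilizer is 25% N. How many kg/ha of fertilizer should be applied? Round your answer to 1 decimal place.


Step 1: Fertilizer rate = target N / (N content / 100)
Step 2: Rate = 63 / (25 / 100)
Step 3: Rate = 63 / 0.25
Step 4: Rate = 252.0 kg/ha

252.0


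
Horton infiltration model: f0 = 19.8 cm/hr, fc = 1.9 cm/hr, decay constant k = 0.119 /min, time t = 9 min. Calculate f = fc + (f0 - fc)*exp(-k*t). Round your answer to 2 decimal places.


Step 1: f = fc + (f0 - fc) * exp(-k * t)
Step 2: exp(-0.119 * 9) = 0.342666
Step 3: f = 1.9 + (19.8 - 1.9) * 0.342666
Step 4: f = 1.9 + 17.9 * 0.342666
Step 5: f = 8.03 cm/hr

8.03


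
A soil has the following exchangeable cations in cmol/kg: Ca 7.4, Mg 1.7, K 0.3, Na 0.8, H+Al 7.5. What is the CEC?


Step 1: CEC = Ca + Mg + K + Na + (H+Al)
Step 2: CEC = 7.4 + 1.7 + 0.3 + 0.8 + 7.5
Step 3: CEC = 17.7 cmol/kg

17.7


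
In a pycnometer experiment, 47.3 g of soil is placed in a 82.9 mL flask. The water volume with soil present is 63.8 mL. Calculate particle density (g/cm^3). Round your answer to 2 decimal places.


Step 1: Volume of solids = flask volume - water volume with soil
Step 2: V_solids = 82.9 - 63.8 = 19.1 mL
Step 3: Particle density = mass / V_solids = 47.3 / 19.1 = 2.48 g/cm^3

2.48


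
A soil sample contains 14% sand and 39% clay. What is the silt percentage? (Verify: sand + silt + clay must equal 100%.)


Step 1: sand + silt + clay = 100%
Step 2: silt = 100 - sand - clay
Step 3: silt = 100 - 14 - 39
Step 4: silt = 47%

47


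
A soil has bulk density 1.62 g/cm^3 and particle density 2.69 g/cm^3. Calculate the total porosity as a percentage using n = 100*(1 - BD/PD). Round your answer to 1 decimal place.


Step 1: Formula: n = 100 * (1 - BD / PD)
Step 2: n = 100 * (1 - 1.62 / 2.69)
Step 3: n = 100 * (1 - 0.60223)
Step 4: n = 39.8%

39.8


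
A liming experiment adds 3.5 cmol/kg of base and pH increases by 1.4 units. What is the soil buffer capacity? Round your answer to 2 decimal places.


Step 1: BC = change in base / change in pH
Step 2: BC = 3.5 / 1.4
Step 3: BC = 2.5 cmol/(kg*pH unit)

2.5


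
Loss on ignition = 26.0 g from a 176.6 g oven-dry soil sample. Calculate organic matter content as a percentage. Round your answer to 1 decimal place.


Step 1: OM% = 100 * LOI / sample mass
Step 2: OM = 100 * 26.0 / 176.6
Step 3: OM = 14.7%

14.7


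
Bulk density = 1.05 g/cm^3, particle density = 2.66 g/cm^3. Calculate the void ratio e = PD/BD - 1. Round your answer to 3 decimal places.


Step 1: e = PD / BD - 1
Step 2: e = 2.66 / 1.05 - 1
Step 3: e = 2.53333 - 1
Step 4: e = 1.533

1.533


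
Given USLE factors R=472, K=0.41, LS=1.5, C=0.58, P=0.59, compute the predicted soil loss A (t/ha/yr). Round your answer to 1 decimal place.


Step 1: A = R * K * LS * C * P
Step 2: R * K = 472 * 0.41 = 193.52
Step 3: (R*K) * LS = 193.52 * 1.5 = 290.28
Step 4: * C * P = 290.28 * 0.58 * 0.59 = 99.3
Step 5: A = 99.3 t/(ha*yr)

99.3


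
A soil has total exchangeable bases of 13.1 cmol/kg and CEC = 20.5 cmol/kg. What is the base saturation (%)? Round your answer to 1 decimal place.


Step 1: BS = 100 * (sum of bases) / CEC
Step 2: BS = 100 * 13.1 / 20.5
Step 3: BS = 63.9%

63.9


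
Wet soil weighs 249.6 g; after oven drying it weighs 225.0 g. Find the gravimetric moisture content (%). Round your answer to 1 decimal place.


Step 1: Water mass = wet - dry = 249.6 - 225.0 = 24.6 g
Step 2: w = 100 * water mass / dry mass
Step 3: w = 100 * 24.6 / 225.0 = 10.9%

10.9


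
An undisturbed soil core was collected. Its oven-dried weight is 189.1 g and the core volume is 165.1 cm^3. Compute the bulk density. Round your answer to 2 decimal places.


Step 1: Identify the formula: BD = dry mass / volume
Step 2: Substitute values: BD = 189.1 / 165.1
Step 3: BD = 1.15 g/cm^3

1.15


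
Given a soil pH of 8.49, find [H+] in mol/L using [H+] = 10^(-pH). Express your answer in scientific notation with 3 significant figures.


Step 1: [H+] = 10^(-pH)
Step 2: [H+] = 10^(-8.49)
Step 3: [H+] = 3.24e-09 mol/L

3.24e-09


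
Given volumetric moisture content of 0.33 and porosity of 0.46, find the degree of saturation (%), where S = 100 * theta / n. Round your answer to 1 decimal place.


Step 1: S = 100 * theta_v / n
Step 2: S = 100 * 0.33 / 0.46
Step 3: S = 71.7%

71.7


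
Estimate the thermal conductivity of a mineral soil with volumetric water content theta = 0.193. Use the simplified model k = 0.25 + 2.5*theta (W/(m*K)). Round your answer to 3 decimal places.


Step 1: k = 0.25 + 2.5 * theta
Step 2: k = 0.25 + 2.5 * 0.193
Step 3: k = 0.25 + 0.483
Step 4: k = 0.733 W/(m*K)

0.733


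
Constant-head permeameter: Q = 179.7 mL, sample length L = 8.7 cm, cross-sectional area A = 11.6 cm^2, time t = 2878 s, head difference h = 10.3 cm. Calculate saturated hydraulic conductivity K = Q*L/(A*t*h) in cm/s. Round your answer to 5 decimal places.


Step 1: K = Q * L / (A * t * h)
Step 2: Numerator = 179.7 * 8.7 = 1563.39
Step 3: Denominator = 11.6 * 2878 * 10.3 = 343863.44
Step 4: K = 1563.39 / 343863.44 = 0.00455 cm/s

0.00455


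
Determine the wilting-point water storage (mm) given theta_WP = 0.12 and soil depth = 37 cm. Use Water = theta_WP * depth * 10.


Step 1: Water (mm) = theta_WP * depth * 10
Step 2: Water = 0.12 * 37 * 10
Step 3: Water = 44.4 mm

44.4


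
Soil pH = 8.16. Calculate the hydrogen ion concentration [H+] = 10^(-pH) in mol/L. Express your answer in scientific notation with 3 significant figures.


Step 1: [H+] = 10^(-pH)
Step 2: [H+] = 10^(-8.16)
Step 3: [H+] = 6.92e-09 mol/L

6.92e-09


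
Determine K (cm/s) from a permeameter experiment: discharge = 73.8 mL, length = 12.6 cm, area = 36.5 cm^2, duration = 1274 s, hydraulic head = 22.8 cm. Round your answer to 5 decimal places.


Step 1: K = Q * L / (A * t * h)
Step 2: Numerator = 73.8 * 12.6 = 929.88
Step 3: Denominator = 36.5 * 1274 * 22.8 = 1060222.8
Step 4: K = 929.88 / 1060222.8 = 0.00088 cm/s

0.00088


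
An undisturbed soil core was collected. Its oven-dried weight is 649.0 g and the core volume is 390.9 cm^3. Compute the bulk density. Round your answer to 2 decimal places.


Step 1: Identify the formula: BD = dry mass / volume
Step 2: Substitute values: BD = 649.0 / 390.9
Step 3: BD = 1.66 g/cm^3

1.66


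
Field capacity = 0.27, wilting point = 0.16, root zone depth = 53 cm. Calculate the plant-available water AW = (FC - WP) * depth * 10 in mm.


Step 1: Available water = (FC - WP) * depth * 10
Step 2: AW = (0.27 - 0.16) * 53 * 10
Step 3: AW = 0.11 * 53 * 10
Step 4: AW = 58.3 mm

58.3


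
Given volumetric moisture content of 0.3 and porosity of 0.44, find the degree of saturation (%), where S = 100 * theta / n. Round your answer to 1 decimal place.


Step 1: S = 100 * theta_v / n
Step 2: S = 100 * 0.3 / 0.44
Step 3: S = 68.2%

68.2


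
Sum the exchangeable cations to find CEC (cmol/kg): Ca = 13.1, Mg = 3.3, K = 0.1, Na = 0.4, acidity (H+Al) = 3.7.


Step 1: CEC = Ca + Mg + K + Na + (H+Al)
Step 2: CEC = 13.1 + 3.3 + 0.1 + 0.4 + 3.7
Step 3: CEC = 20.6 cmol/kg

20.6


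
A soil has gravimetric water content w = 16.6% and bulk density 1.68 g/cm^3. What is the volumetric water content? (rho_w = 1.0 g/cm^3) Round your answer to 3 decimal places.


Step 1: theta = (w / 100) * BD / rho_w
Step 2: theta = (16.6 / 100) * 1.68 / 1.0
Step 3: theta = 0.166 * 1.68
Step 4: theta = 0.279

0.279


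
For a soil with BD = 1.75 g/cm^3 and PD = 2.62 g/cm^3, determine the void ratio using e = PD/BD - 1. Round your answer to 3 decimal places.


Step 1: e = PD / BD - 1
Step 2: e = 2.62 / 1.75 - 1
Step 3: e = 1.49714 - 1
Step 4: e = 0.497

0.497


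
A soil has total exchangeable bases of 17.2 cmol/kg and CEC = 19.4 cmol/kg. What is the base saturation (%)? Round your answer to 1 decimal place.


Step 1: BS = 100 * (sum of bases) / CEC
Step 2: BS = 100 * 17.2 / 19.4
Step 3: BS = 88.7%

88.7


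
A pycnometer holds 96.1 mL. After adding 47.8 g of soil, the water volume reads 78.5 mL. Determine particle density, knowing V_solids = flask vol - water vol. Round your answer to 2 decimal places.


Step 1: Volume of solids = flask volume - water volume with soil
Step 2: V_solids = 96.1 - 78.5 = 17.6 mL
Step 3: Particle density = mass / V_solids = 47.8 / 17.6 = 2.72 g/cm^3

2.72


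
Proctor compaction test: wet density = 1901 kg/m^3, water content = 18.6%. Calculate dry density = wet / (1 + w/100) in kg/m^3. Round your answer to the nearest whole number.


Step 1: Dry density = wet density / (1 + w/100)
Step 2: Dry density = 1901 / (1 + 18.6/100)
Step 3: Dry density = 1901 / 1.186
Step 4: Dry density = 1603 kg/m^3

1603


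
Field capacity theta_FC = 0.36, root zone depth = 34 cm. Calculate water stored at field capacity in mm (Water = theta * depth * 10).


Step 1: Water (mm) = theta_FC * depth (cm) * 10
Step 2: Water = 0.36 * 34 * 10
Step 3: Water = 122.4 mm

122.4


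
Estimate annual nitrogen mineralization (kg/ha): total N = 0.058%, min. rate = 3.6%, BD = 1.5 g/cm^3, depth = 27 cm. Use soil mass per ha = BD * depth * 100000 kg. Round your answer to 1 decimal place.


Step 1: Soil mass per ha = BD * depth * 100000 = 1.5 * 27 * 100000 = 4050000 kg
Step 2: Total N pool = soil mass * N%/100 = 4050000 * 0.058/100 = 2349.0 kg/ha
Step 3: N mineralized = N pool * rate%/100 = 2349.0 * 3.6/100 = 84.6 kg/ha/yr

84.6


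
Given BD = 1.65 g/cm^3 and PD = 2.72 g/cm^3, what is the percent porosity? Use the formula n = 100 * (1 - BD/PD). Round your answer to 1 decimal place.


Step 1: Formula: n = 100 * (1 - BD / PD)
Step 2: n = 100 * (1 - 1.65 / 2.72)
Step 3: n = 100 * (1 - 0.60662)
Step 4: n = 39.3%

39.3


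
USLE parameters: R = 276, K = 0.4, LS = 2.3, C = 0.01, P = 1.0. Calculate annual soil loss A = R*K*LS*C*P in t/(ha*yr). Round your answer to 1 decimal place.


Step 1: A = R * K * LS * C * P
Step 2: R * K = 276 * 0.4 = 110.4
Step 3: (R*K) * LS = 110.4 * 2.3 = 253.92
Step 4: * C * P = 253.92 * 0.01 * 1.0 = 2.5
Step 5: A = 2.5 t/(ha*yr)

2.5


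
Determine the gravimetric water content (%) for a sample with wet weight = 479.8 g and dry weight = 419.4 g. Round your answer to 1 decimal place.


Step 1: Water mass = wet - dry = 479.8 - 419.4 = 60.4 g
Step 2: w = 100 * water mass / dry mass
Step 3: w = 100 * 60.4 / 419.4 = 14.4%

14.4


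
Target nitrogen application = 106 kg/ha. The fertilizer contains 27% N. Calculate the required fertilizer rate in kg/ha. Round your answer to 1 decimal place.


Step 1: Fertilizer rate = target N / (N content / 100)
Step 2: Rate = 106 / (27 / 100)
Step 3: Rate = 106 / 0.27
Step 4: Rate = 392.6 kg/ha

392.6


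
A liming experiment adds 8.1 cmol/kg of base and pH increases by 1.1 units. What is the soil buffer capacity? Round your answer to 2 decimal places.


Step 1: BC = change in base / change in pH
Step 2: BC = 8.1 / 1.1
Step 3: BC = 7.36 cmol/(kg*pH unit)

7.36


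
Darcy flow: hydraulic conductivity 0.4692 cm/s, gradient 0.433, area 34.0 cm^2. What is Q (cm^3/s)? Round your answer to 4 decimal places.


Step 1: Apply Darcy's law: Q = K * i * A
Step 2: Q = 0.4692 * 0.433 * 34.0
Step 3: Q = 6.9076 cm^3/s

6.9076


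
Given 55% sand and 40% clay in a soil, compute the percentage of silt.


Step 1: sand + silt + clay = 100%
Step 2: silt = 100 - sand - clay
Step 3: silt = 100 - 55 - 40
Step 4: silt = 5%

5


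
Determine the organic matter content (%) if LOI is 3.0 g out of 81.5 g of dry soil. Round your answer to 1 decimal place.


Step 1: OM% = 100 * LOI / sample mass
Step 2: OM = 100 * 3.0 / 81.5
Step 3: OM = 3.7%

3.7


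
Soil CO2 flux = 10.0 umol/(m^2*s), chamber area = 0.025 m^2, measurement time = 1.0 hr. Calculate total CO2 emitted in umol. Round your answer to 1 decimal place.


Step 1: Convert time to seconds: 1.0 hr * 3600 = 3600.0 s
Step 2: Total = flux * area * time_s
Step 3: Total = 10.0 * 0.025 * 3600.0
Step 4: Total = 900.0 umol

900.0


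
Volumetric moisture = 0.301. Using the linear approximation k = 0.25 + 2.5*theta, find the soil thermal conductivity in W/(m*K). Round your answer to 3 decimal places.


Step 1: k = 0.25 + 2.5 * theta
Step 2: k = 0.25 + 2.5 * 0.301
Step 3: k = 0.25 + 0.753
Step 4: k = 1.003 W/(m*K)

1.003


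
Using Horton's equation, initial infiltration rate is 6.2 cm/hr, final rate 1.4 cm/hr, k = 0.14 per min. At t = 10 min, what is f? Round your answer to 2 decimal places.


Step 1: f = fc + (f0 - fc) * exp(-k * t)
Step 2: exp(-0.14 * 10) = 0.246597
Step 3: f = 1.4 + (6.2 - 1.4) * 0.246597
Step 4: f = 1.4 + 4.8 * 0.246597
Step 5: f = 2.58 cm/hr

2.58


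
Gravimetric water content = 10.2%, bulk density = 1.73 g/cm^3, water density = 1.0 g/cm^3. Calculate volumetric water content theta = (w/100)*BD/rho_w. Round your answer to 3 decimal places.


Step 1: theta = (w / 100) * BD / rho_w
Step 2: theta = (10.2 / 100) * 1.73 / 1.0
Step 3: theta = 0.102 * 1.73
Step 4: theta = 0.176

0.176


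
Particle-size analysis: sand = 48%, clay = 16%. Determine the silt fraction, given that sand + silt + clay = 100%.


Step 1: sand + silt + clay = 100%
Step 2: silt = 100 - sand - clay
Step 3: silt = 100 - 48 - 16
Step 4: silt = 36%

36


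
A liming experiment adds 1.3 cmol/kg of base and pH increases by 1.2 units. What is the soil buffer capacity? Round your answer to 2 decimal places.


Step 1: BC = change in base / change in pH
Step 2: BC = 1.3 / 1.2
Step 3: BC = 1.08 cmol/(kg*pH unit)

1.08
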